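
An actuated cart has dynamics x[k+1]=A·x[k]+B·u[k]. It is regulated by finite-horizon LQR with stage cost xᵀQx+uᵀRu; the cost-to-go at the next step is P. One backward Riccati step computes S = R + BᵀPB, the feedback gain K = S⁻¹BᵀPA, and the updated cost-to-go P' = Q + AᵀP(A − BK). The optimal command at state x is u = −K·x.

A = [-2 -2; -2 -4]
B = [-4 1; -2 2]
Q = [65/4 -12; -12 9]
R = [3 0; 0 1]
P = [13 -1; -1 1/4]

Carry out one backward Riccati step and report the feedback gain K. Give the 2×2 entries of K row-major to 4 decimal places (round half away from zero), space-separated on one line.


0.3909 0.2801 -0.3811 -0.7231

BᵀP = [-50.0000 3.5000; 11.0000 -0.5000]
S = R + BᵀPB = [3 0; 0 1] + [193.0000 -43.0000; -43.0000 10.0000] = [196.0000 -43.0000; -43.0000 11.0000]
BᵀPA = [93.0000 86.0000; -21.0000 -20.0000]
K = S⁻¹·BᵀPA = [0.3909 0.2801; -0.3811 -0.7231]
A−BK = [-0.0554 -0.1564; -0.4560 -1.9935]
AᵀP(A−BK) = [0.6450 0.7622; 0.7622 1.4463]
P' = Q + AᵀP(A−BK) = [16.8950 -11.2378; -11.2378 10.4463]
tr(P') = 27.3412


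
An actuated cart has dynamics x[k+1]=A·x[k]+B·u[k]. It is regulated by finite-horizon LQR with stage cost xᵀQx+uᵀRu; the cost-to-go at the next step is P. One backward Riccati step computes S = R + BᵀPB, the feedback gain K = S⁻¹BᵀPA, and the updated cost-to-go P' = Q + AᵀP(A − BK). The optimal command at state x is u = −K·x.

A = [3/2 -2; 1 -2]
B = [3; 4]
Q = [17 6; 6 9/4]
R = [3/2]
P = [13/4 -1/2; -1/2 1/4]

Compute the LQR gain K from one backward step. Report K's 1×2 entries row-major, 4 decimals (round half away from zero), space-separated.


BᵀP = [7.7500 -0.5000]
S = R + BᵀPB = [3/2] + [21.2500] = [22.7500]
BᵀPA = [11.1250 -14.5000]
K = S⁻¹·BᵀPA = [0.4890 -0.6374]
A−BK = [0.0330 -0.0879; -0.9560 0.5495]
AᵀP(A−BK) = [0.6223 -0.6593; -0.6593 0.7582]
P' = Q + AᵀP(A−BK) = [17.6223 5.3407; 5.3407 3.0082]
tr(P') = 20.6305

0.4890 -0.6374


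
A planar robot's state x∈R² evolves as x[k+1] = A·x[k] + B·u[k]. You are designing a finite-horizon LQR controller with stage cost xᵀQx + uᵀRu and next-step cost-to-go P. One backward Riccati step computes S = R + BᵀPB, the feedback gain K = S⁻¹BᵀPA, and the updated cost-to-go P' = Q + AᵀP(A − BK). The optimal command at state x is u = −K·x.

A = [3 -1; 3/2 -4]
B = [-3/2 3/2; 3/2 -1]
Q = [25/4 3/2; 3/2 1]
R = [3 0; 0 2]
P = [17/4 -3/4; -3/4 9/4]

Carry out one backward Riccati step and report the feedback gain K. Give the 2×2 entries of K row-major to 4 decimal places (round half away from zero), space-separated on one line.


0.0441 -0.7647 1.0588 -0.3529

BᵀP = [-7.5000 4.5000; 7.1250 -3.3750]
S = R + BᵀPB = [3 0; 0 2] + [18.0000 -15.7500; -15.7500 14.0625] = [21.0000 -15.7500; -15.7500 16.0625]
BᵀPA = [-15.7500 -10.5000; 16.3125 6.3750]
K = S⁻¹·BᵀPA = [0.0441 -0.7647; 1.0588 -0.3529]
A−BK = [1.4779 -1.6176; 2.4926 -3.2059]
AᵀP(A−BK) = [19.9853 -22.4118; -22.4118 28.4706]
P' = Q + AᵀP(A−BK) = [26.2353 -20.9118; -20.9118 29.4706]
tr(P') = 55.7059


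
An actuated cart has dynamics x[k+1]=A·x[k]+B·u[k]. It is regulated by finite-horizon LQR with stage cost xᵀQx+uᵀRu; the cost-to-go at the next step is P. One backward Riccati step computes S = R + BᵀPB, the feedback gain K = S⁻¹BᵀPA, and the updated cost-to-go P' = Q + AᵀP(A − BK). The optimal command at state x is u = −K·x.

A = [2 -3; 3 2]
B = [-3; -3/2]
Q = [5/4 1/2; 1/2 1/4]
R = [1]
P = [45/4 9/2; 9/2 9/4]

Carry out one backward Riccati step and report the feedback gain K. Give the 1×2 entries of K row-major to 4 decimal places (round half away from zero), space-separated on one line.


-0.8905 0.5937

BᵀP = [-40.5000 -16.8750]
S = R + BᵀPB = [1] + [146.8125] = [147.8125]
BᵀPA = [-131.6250 87.7500]
K = S⁻¹·BᵀPA = [-0.8905 0.5937]
A−BK = [-0.6715 -1.2190; 1.6643 2.8905]
AᵀP(A−BK) = [2.0397 1.6402; 1.6402 4.1566]
P' = Q + AᵀP(A−BK) = [3.2897 2.1402; 2.1402 4.4066]
tr(P') = 7.6963


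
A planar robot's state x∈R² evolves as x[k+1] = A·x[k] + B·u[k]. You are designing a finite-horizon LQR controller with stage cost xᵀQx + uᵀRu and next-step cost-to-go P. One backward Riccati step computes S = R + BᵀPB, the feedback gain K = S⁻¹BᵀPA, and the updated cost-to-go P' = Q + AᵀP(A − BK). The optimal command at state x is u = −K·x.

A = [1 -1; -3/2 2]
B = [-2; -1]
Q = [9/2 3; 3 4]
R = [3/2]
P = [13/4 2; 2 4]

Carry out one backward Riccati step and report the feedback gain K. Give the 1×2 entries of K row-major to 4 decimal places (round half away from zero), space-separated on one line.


BᵀP = [-8.5000 -8.0000]
S = R + BᵀPB = [3/2] + [25.0000] = [26.5000]
BᵀPA = [3.5000 -7.5000]
K = S⁻¹·BᵀPA = [0.1321 -0.2830]
A−BK = [1.2642 -1.5660; -1.3679 1.7170]
AᵀP(A−BK) = [5.7877 -7.2594; -7.2594 9.1274]
P' = Q + AᵀP(A−BK) = [10.2877 -4.2594; -4.2594 13.1274]
tr(P') = 23.4151

0.1321 -0.2830


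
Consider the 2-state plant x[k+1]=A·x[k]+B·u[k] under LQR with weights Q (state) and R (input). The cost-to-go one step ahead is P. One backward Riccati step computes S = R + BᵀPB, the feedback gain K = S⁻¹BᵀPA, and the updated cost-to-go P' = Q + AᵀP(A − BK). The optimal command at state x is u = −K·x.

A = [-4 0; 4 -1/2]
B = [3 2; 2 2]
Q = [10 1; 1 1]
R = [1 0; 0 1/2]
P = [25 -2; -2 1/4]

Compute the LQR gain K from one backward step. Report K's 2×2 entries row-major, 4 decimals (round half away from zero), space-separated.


BᵀP = [71.0000 -5.5000; 46.0000 -3.5000]
S = R + BᵀPB = [1 0; 0 1/2] + [202.0000 131.0000; 131.0000 85.0000] = [203.0000 131.0000; 131.0000 85.5000]
BᵀPA = [-306.0000 2.7500; -198.0000 1.7500]
K = S⁻¹·BᵀPA = [-1.1509 0.0301; -0.5524 -0.0256]
A−BK = [0.5575 -0.0390; 7.4066 -0.5090]
AᵀP(A−BK) = [6.4450 -0.3683; -0.3683 0.0246]
P' = Q + AᵀP(A−BK) = [16.4450 0.6317; 0.6317 1.0246]
tr(P') = 17.4696

-1.1509 0.0301 -0.5524 -0.0256


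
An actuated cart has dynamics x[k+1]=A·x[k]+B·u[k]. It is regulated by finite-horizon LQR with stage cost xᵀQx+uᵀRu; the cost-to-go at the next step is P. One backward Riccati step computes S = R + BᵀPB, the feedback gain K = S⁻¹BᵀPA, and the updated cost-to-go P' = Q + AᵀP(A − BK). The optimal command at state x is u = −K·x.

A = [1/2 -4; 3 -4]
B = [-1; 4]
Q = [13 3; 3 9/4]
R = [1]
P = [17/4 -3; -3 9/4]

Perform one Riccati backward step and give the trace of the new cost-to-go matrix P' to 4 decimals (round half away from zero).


19.2251

BᵀP = [-16.2500 12.0000]
S = R + BᵀPB = [1] + [64.2500] = [65.2500]
BᵀPA = [27.8750 17.0000]
K = S⁻¹·BᵀPA = [0.4272 0.2605]
A−BK = [0.9272 -3.7395; 1.2912 -5.0421]
AᵀP(A−BK) = [0.4042 -0.7625; -0.7625 3.5709]
P' = Q + AᵀP(A−BK) = [13.4042 2.2375; 2.2375 5.8209]
tr(P') = 19.2251


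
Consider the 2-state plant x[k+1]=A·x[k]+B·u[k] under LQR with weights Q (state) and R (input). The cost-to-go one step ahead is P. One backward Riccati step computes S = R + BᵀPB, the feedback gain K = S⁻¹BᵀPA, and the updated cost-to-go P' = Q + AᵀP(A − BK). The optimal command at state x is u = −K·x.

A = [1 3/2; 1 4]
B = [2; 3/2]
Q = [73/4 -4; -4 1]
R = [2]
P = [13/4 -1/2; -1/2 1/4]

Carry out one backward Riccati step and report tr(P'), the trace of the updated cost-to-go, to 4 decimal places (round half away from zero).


21.9854

BᵀP = [5.7500 -0.6250]
S = R + BᵀPB = [2] + [10.5625] = [12.5625]
BᵀPA = [5.1250 6.1250]
K = S⁻¹·BᵀPA = [0.4080 0.4876]
A−BK = [0.1841 0.5249; 0.3881 3.2687]
AᵀP(A−BK) = [0.4092 0.6262; 0.6262 2.3262]
P' = Q + AᵀP(A−BK) = [18.6592 -3.3738; -3.3738 3.3262]
tr(P') = 21.9854


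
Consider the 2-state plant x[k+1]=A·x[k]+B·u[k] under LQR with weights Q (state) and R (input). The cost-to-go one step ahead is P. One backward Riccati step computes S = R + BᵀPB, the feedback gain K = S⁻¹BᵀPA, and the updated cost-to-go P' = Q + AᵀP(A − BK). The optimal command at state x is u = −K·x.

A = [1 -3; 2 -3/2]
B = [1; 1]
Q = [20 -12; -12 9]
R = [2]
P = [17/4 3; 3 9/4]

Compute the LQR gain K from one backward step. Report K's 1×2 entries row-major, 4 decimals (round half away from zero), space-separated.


1.2241 -2.0431

BᵀP = [7.2500 5.2500]
S = R + BᵀPB = [2] + [12.5000] = [14.5000]
BᵀPA = [17.7500 -29.6250]
K = S⁻¹·BᵀPA = [1.2241 -2.0431]
A−BK = [-0.2241 -0.9569; 0.7759 0.5431]
AᵀP(A−BK) = [3.5216 -5.7349; -5.7349 9.7856]
P' = Q + AᵀP(A−BK) = [23.5216 -17.7349; -17.7349 18.7856]
tr(P') = 42.3071


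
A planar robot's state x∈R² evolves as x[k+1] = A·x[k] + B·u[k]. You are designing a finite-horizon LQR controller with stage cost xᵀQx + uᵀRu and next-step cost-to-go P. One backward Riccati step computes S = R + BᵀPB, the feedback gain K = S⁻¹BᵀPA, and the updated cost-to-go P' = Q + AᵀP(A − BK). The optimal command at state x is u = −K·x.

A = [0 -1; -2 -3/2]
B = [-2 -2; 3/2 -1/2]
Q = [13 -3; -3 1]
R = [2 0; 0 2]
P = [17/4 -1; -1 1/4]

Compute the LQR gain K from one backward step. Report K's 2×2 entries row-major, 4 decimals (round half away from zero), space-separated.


-0.1277 0.1489 -0.0790 0.1398

BᵀP = [-10.0000 2.3750; -8.0000 1.8750]
S = R + BᵀPB = [2 0; 0 2] + [23.5625 18.8125; 18.8125 15.0625] = [25.5625 18.8125; 18.8125 17.0625]
BᵀPA = [-4.7500 6.4375; -3.7500 5.1875]
K = S⁻¹·BᵀPA = [-0.1277 0.1489; -0.0790 0.1398]
A−BK = [-0.4134 -0.4225; -1.8480 -1.6535]
AᵀP(A−BK) = [0.0973 -0.0182; -0.0182 0.1284]
P' = Q + AᵀP(A−BK) = [13.0973 -3.0182; -3.0182 1.1284]
tr(P') = 14.2257


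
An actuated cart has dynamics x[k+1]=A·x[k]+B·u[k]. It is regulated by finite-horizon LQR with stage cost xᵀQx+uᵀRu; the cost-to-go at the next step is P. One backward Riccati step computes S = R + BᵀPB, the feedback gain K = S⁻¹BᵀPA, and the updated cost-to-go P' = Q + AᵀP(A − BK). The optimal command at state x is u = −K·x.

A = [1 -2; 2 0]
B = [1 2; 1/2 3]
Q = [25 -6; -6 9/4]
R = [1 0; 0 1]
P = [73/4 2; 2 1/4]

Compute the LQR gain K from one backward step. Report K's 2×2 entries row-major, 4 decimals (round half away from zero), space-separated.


BᵀP = [19.2500 2.1250; 42.5000 4.7500]
S = R + BᵀPB = [1 0; 0 1] + [20.3125 44.8750; 44.8750 99.2500] = [21.3125 44.8750; 44.8750 100.2500]
BᵀPA = [23.5000 -38.5000; 52.0000 -85.0000]
K = S⁻¹·BᵀPA = [0.1822 -0.3684; 0.4372 -0.6830]
A−BK = [-0.0565 -0.2656; 0.5975 2.2331]
AᵀP(A−BK) = [0.2368 -0.3280; -0.3280 0.7639]
P' = Q + AᵀP(A−BK) = [25.2368 -6.3280; -6.3280 3.0139]
tr(P') = 28.2506

0.1822 -0.3684 0.4372 -0.6830


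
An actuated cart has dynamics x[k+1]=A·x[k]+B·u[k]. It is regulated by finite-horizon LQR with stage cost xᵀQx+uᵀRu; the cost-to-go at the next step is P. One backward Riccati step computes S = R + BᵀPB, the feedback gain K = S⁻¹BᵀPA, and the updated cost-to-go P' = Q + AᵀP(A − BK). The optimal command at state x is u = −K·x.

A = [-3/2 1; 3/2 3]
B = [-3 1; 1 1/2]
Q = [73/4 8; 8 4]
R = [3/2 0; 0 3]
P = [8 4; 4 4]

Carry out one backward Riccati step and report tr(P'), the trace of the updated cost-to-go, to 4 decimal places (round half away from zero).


BᵀP = [-20.0000 -8.0000; 10.0000 6.0000]
S = R + BᵀPB = [3/2 0; 0 3] + [52.0000 -24.0000; -24.0000 13.0000] = [53.5000 -24.0000; -24.0000 16.0000]
BᵀPA = [18.0000 -44.0000; -6.0000 28.0000]
K = S⁻¹·BᵀPA = [0.5143 -0.1143; 0.3964 1.5786]
A−BK = [-0.3536 -0.9214; 0.7875 2.3250]
AᵀP(A−BK) = [2.1214 5.5286; 5.5286 18.7714]
P' = Q + AᵀP(A−BK) = [20.3714 13.5286; 13.5286 22.7714]
tr(P') = 43.1429

43.1429


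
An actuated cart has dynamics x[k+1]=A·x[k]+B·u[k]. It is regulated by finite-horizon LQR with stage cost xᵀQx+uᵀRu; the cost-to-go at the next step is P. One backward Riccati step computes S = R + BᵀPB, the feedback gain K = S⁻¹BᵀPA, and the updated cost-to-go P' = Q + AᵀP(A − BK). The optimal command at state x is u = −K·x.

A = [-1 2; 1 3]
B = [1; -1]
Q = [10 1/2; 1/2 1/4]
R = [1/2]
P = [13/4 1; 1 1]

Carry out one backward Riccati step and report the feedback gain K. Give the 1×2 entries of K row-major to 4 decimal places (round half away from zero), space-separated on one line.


BᵀP = [2.2500 0.0000]
S = R + BᵀPB = [1/2] + [2.2500] = [2.7500]
BᵀPA = [-2.2500 4.5000]
K = S⁻¹·BᵀPA = [-0.8182 1.6364]
A−BK = [-0.1818 0.3636; 0.1818 4.6364]
AᵀP(A−BK) = [0.4091 -0.8182; -0.8182 26.6364]
P' = Q + AᵀP(A−BK) = [10.4091 -0.3182; -0.3182 26.8864]
tr(P') = 37.2955

-0.8182 1.6364


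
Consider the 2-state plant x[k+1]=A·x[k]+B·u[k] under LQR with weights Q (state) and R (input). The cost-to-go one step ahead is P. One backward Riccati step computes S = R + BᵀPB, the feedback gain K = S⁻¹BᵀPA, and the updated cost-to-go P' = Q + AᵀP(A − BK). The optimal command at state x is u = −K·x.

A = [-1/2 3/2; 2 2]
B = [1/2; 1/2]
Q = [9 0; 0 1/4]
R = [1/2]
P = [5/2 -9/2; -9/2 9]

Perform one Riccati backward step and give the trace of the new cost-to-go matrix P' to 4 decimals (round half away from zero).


BᵀP = [-1.0000 2.2500]
S = R + BᵀPB = [1/2] + [0.6250] = [1.1250]
BᵀPA = [5.0000 3.0000]
K = S⁻¹·BᵀPA = [4.4444 2.6667]
A−BK = [-2.7222 0.1667; -0.2222 0.6667]
AᵀP(A−BK) = [23.4028 11.7917; 11.7917 6.6250]
P' = Q + AᵀP(A−BK) = [32.4028 11.7917; 11.7917 6.8750]
tr(P') = 39.2778

39.2778


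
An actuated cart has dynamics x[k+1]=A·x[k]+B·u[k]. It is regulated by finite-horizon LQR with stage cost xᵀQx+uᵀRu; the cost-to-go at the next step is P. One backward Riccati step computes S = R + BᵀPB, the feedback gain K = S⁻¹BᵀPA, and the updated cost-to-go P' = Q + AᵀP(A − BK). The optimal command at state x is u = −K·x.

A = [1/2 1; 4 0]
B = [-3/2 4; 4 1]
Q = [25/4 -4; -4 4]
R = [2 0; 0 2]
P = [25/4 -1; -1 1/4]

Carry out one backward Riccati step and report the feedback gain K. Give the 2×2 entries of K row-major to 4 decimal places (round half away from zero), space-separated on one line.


0.3783 -0.0869 0.1728 0.2076

BᵀP = [-13.3750 2.5000; 24.0000 -3.7500]
S = R + BᵀPB = [2 0; 0 2] + [30.0625 -51.0000; -51.0000 92.2500] = [32.0625 -51.0000; -51.0000 94.2500]
BᵀPA = [3.3125 -13.3750; -3.0000 24.0000]
K = S⁻¹·BᵀPA = [0.3783 -0.0869; 0.1728 0.2076]
A−BK = [0.3760 0.0392; 2.3141 0.1402]
AᵀP(A−BK) = [0.8281 0.0358; 0.0358 0.1048]
P' = Q + AᵀP(A−BK) = [7.0781 -3.9642; -3.9642 4.1048]
tr(P') = 11.1829


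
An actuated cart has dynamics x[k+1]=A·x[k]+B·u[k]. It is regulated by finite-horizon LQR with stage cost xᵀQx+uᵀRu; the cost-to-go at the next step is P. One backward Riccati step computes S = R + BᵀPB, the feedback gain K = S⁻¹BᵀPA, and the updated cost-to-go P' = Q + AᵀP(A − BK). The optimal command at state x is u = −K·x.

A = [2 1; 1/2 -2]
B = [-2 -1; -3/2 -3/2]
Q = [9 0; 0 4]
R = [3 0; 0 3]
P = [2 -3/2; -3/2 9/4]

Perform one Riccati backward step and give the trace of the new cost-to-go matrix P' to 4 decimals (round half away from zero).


29.4751

BᵀP = [-1.7500 -0.3750; 0.2500 -1.8750]
S = R + BᵀPB = [3 0; 0 3] + [4.0625 2.3125; 2.3125 2.5625] = [7.0625 2.3125; 2.3125 5.5625]
BᵀPA = [-3.6875 -1.0000; -0.4375 4.0000]
K = S⁻¹·BᵀPA = [-0.5746 -0.4365; 0.1602 0.9006]
A−BK = [1.0110 1.0276; -0.1215 -1.3039]
AᵀP(A−BK) = [3.5138 5.7845; 5.7845 12.9613]
P' = Q + AᵀP(A−BK) = [12.5138 5.7845; 5.7845 16.9613]
tr(P') = 29.4751


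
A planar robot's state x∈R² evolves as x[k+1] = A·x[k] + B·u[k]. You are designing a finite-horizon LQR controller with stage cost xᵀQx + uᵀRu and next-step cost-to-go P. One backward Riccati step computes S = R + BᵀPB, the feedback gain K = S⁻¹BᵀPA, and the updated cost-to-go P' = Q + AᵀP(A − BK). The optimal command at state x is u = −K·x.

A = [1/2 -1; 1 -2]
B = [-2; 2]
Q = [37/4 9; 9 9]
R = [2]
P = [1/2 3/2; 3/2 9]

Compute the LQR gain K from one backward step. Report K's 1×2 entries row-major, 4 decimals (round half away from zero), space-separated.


BᵀP = [2.0000 15.0000]
S = R + BᵀPB = [2] + [26.0000] = [28.0000]
BᵀPA = [16.0000 -32.0000]
K = S⁻¹·BᵀPA = [0.5714 -1.1429]
A−BK = [1.6429 -3.2857; -0.1429 0.2857]
AᵀP(A−BK) = [1.4821 -2.9643; -2.9643 5.9286]
P' = Q + AᵀP(A−BK) = [10.7321 6.0357; 6.0357 14.9286]
tr(P') = 25.6607

0.5714 -1.1429


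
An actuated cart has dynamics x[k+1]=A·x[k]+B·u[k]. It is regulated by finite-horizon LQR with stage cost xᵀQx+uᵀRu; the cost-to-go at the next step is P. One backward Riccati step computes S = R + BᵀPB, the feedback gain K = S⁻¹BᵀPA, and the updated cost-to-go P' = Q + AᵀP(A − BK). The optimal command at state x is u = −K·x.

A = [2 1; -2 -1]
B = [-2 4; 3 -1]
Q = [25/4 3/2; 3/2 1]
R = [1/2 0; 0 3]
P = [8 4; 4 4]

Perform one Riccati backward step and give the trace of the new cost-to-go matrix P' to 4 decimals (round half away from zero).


BᵀP = [-4.0000 4.0000; 28.0000 12.0000]
S = R + BᵀPB = [1/2 0; 0 3] + [20.0000 -20.0000; -20.0000 100.0000] = [20.5000 -20.0000; -20.0000 103.0000]
BᵀPA = [-16.0000 -8.0000; 32.0000 16.0000]
K = S⁻¹·BᵀPA = [-0.5890 -0.2945; 0.1963 0.0982]
A−BK = [0.0368 0.0184; -0.0368 -0.0184]
AᵀP(A−BK) = [0.2945 0.1472; 0.1472 0.0736]
P' = Q + AᵀP(A−BK) = [6.5445 1.6472; 1.6472 1.0736]
tr(P') = 7.6181

7.6181


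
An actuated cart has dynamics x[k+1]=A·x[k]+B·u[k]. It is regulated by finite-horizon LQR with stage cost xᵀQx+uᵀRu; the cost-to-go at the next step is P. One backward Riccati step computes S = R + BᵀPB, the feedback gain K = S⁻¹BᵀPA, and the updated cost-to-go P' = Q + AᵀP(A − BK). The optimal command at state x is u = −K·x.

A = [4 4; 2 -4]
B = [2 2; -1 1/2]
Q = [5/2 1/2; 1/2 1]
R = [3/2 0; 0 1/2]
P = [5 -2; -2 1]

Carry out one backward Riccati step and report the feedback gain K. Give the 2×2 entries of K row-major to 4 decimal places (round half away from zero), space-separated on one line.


0.2674 1.3162 1.3882 1.2956

BᵀP = [12.0000 -5.0000; 9.0000 -3.5000]
S = R + BᵀPB = [3/2 0; 0 1/2] + [29.0000 21.5000; 21.5000 16.2500] = [30.5000 21.5000; 21.5000 16.7500]
BᵀPA = [38.0000 68.0000; 29.0000 50.0000]
K = S⁻¹·BᵀPA = [0.2674 1.3162; 1.3882 1.2956]
A−BK = [0.6889 -1.2237; 1.5733 -3.3316]
AᵀP(A−BK) = [1.5835 0.4113; 0.4113 5.7172]
P' = Q + AᵀP(A−BK) = [4.0835 0.9113; 0.9113 6.7172]
tr(P') = 10.8008


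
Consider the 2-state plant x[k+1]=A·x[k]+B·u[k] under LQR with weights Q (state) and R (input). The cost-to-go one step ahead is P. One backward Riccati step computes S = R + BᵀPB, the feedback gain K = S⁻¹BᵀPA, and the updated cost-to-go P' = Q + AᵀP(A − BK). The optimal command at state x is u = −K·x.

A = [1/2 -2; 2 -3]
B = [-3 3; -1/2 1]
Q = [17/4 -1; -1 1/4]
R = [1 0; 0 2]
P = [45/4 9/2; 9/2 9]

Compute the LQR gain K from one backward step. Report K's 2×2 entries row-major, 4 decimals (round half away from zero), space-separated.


BᵀP = [-36.0000 -18.0000; 38.2500 22.5000]
S = R + BᵀPB = [1 0; 0 2] + [117.0000 -126.0000; -126.0000 137.2500] = [118.0000 -126.0000; -126.0000 139.2500]
BᵀPA = [-54.0000 126.0000; 64.1250 -144.0000]
K = S⁻¹·BᵀPA = [1.0086 -1.0774; 1.3731 -2.0090]
A−BK = [-0.5936 0.7948; 1.1312 -1.5297]
AᵀP(A−BK) = [14.2250 -19.3528; -19.3528 26.4572]
P' = Q + AᵀP(A−BK) = [18.4750 -20.3528; -20.3528 26.7072]
tr(P') = 45.1823

1.0086 -1.0774 1.3731 -2.0090


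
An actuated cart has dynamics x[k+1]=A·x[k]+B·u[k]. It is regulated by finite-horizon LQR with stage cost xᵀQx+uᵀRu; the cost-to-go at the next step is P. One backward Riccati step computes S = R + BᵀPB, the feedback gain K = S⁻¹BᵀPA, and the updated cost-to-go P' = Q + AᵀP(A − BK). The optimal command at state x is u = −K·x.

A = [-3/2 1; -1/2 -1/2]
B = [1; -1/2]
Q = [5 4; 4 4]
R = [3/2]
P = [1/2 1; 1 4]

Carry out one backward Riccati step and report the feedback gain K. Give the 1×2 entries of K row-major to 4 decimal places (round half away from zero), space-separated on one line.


BᵀP = [0.0000 -1.0000]
S = R + BᵀPB = [3/2] + [0.5000] = [2.0000]
BᵀPA = [0.5000 0.5000]
K = S⁻¹·BᵀPA = [0.2500 0.2500]
A−BK = [-1.7500 0.7500; -0.3750 -0.3750]
AᵀP(A−BK) = [3.5000 0.3750; 0.3750 0.3750]
P' = Q + AᵀP(A−BK) = [8.5000 4.3750; 4.3750 4.3750]
tr(P') = 12.8750

0.2500 0.2500


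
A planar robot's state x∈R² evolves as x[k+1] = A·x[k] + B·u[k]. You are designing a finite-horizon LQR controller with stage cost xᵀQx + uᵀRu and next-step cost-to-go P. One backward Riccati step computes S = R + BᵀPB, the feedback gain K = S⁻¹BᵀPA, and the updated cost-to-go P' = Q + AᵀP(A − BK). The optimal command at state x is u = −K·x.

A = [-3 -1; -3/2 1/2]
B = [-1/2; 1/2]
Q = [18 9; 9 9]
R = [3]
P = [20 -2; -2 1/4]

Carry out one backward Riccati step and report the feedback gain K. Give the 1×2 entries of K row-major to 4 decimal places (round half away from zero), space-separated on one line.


BᵀP = [-11.0000 1.1250]
S = R + BᵀPB = [3] + [6.0625] = [9.0625]
BᵀPA = [31.3125 11.5625]
K = S⁻¹·BᵀPA = [3.4552 1.2759]
A−BK = [-1.2724 -0.3621; -3.2276 -0.1379]
AᵀP(A−BK) = [54.3724 19.8621; 19.8621 7.3103]
P' = Q + AᵀP(A−BK) = [72.3724 28.8621; 28.8621 16.3103]
tr(P') = 88.6828

3.4552 1.2759


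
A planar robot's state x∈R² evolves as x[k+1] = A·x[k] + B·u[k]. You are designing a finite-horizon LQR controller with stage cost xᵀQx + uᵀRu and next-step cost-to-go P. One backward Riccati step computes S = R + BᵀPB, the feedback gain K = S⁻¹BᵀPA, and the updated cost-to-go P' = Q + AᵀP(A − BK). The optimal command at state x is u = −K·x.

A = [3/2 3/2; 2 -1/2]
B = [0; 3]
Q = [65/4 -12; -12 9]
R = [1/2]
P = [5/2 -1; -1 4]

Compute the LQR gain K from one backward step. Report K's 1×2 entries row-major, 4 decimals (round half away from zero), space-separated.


0.5342 -0.2877

BᵀP = [-3.0000 12.0000]
S = R + BᵀPB = [1/2] + [36.0000] = [36.5000]
BᵀPA = [19.5000 -10.5000]
K = S⁻¹·BᵀPA = [0.5342 -0.2877]
A−BK = [1.5000 1.5000; 0.3973 0.3630]
AᵀP(A−BK) = [5.2072 4.9846; 4.9846 5.1045]
P' = Q + AᵀP(A−BK) = [21.4572 -7.0154; -7.0154 14.1045]
tr(P') = 35.5616


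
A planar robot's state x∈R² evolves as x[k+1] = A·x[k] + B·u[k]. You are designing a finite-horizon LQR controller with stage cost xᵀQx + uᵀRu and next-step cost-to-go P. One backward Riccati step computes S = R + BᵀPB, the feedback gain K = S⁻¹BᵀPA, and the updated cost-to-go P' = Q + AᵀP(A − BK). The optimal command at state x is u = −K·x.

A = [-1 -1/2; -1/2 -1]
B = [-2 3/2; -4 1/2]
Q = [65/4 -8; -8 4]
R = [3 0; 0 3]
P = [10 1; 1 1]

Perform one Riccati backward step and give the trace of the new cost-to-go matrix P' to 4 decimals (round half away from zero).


BᵀP = [-24.0000 -6.0000; 15.5000 2.0000]
S = R + BᵀPB = [3 0; 0 3] + [72.0000 -39.0000; -39.0000 24.2500] = [75.0000 -39.0000; -39.0000 27.2500]
BᵀPA = [27.0000 18.0000; -16.5000 -9.7500]
K = S⁻¹·BᵀPA = [0.1765 0.2109; -0.3529 -0.0560]
A−BK = [-0.1176 0.0057; 0.3824 -0.1284]
AᵀP(A−BK) = [0.6618 0.1324; 0.1324 0.1582]
P' = Q + AᵀP(A−BK) = [16.9118 -7.8676; -7.8676 4.1582]
tr(P') = 21.0699

21.0699


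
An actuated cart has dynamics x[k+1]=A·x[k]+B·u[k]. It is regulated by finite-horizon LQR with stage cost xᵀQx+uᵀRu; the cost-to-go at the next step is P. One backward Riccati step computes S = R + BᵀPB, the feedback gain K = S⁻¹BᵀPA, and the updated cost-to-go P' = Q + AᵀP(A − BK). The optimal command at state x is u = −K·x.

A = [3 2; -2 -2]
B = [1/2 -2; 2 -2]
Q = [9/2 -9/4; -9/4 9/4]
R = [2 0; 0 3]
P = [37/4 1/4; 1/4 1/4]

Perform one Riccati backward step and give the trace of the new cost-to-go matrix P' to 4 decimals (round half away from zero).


23.2428

BᵀP = [5.1250 0.6250; -19.0000 -1.0000]
S = R + BᵀPB = [2 0; 0 3] + [3.8125 -11.5000; -11.5000 40.0000] = [5.8125 -11.5000; -11.5000 43.0000]
BᵀPA = [14.1250 9.0000; -55.0000 -36.0000]
K = S⁻¹·BᵀPA = [-0.2135 -0.2294; -1.3362 -0.8986]
A−BK = [0.4344 0.3176; -4.2454 -3.3383]
AᵀP(A−BK) = [10.7764 7.8194; 7.8194 5.7164]
P' = Q + AᵀP(A−BK) = [15.2764 5.5694; 5.5694 7.9664]
tr(P') = 23.2428


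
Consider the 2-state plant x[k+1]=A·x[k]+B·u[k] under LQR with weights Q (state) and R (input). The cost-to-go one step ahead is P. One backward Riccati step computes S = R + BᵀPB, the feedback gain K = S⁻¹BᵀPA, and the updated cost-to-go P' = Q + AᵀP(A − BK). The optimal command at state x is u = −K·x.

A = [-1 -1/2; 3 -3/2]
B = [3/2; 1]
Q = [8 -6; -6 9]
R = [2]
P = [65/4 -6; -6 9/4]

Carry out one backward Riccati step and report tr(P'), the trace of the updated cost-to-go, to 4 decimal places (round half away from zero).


BᵀP = [18.3750 -6.7500]
S = R + BᵀPB = [2] + [20.8125] = [22.8125]
BᵀPA = [-38.6250 0.9375]
K = S⁻¹·BᵀPA = [-1.6932 0.0411]
A−BK = [1.5397 -0.5616; 4.6932 -1.5411]
AᵀP(A−BK) = [7.1021 -0.4127; -0.4127 0.0865]
P' = Q + AᵀP(A−BK) = [15.1021 -6.4127; -6.4127 9.0865]
tr(P') = 24.1885

24.1885


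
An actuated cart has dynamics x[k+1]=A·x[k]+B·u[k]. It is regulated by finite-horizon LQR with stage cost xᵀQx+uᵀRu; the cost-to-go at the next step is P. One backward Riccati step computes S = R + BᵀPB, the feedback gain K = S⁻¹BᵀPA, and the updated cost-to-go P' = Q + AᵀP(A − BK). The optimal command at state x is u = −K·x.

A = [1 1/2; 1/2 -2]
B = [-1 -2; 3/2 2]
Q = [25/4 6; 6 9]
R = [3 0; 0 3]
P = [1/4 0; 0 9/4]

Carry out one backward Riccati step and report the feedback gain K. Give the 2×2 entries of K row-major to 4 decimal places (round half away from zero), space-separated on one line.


BᵀP = [-0.2500 3.3750; -0.5000 4.5000]
S = R + BᵀPB = [3 0; 0 3] + [5.3125 7.2500; 7.2500 10.0000] = [8.3125 7.2500; 7.2500 13.0000]
BᵀPA = [1.4375 -6.8750; 1.7500 -9.2500]
K = S⁻¹·BᵀPA = [0.1081 -0.4020; 0.0743 -0.4873]
A−BK = [1.2568 -0.8767; 0.1892 -0.4223]
AᵀP(A−BK) = [0.5270 -0.6943; -0.6943 1.7908]
P' = Q + AᵀP(A−BK) = [6.7770 5.3057; 5.3057 10.7908]
tr(P') = 17.5678

0.1081 -0.4020 0.0743 -0.4873


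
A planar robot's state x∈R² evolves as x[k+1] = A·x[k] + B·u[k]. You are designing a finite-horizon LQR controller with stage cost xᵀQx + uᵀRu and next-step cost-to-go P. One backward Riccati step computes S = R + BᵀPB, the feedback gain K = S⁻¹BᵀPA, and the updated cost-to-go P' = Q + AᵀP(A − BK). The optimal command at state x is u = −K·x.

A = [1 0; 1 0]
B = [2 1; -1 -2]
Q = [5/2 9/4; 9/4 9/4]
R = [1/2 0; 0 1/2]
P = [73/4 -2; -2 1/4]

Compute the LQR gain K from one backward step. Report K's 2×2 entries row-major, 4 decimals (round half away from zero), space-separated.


0.3725 0.0000 0.0808 0.0000

BᵀP = [38.5000 -4.2500; 22.2500 -2.5000]
S = R + BᵀPB = [1/2 0; 0 1/2] + [81.2500 47.0000; 47.0000 27.2500] = [81.7500 47.0000; 47.0000 27.7500]
BᵀPA = [34.2500 0.0000; 19.7500 0.0000]
K = S⁻¹·BᵀPA = [0.3725 0.0000; 0.0808 0.0000]
A−BK = [0.1742 0.0000; 1.5341 0.0000]
AᵀP(A−BK) = [0.1459 0.0000; 0.0000 0.0000]
P' = Q + AᵀP(A−BK) = [2.6459 2.2500; 2.2500 2.2500]
tr(P') = 4.8959


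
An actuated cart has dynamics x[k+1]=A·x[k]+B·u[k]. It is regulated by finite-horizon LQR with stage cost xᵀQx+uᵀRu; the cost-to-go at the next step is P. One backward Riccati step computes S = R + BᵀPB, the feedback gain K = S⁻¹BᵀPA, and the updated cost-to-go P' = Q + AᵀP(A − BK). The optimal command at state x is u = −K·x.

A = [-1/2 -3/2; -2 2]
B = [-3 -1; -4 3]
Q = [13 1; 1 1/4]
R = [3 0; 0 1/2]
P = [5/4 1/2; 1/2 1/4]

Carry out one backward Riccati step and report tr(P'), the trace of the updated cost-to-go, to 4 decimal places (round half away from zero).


13.7339

BᵀP = [-5.7500 -2.5000; 0.2500 0.2500]
S = R + BᵀPB = [3 0; 0 1/2] + [27.2500 -1.7500; -1.7500 0.5000] = [30.2500 -1.7500; -1.7500 1.0000]
BᵀPA = [7.8750 3.6250; -0.6250 0.1250]
K = S⁻¹·BᵀPA = [0.2494 0.1414; -0.1885 0.3724]
A−BK = [0.0598 -0.7034; -0.4368 1.4483]
AᵀP(A−BK) = [0.2305 0.0569; 0.0569 0.2534]
P' = Q + AᵀP(A−BK) = [13.2305 1.0569; 1.0569 0.5034]
tr(P') = 13.7339


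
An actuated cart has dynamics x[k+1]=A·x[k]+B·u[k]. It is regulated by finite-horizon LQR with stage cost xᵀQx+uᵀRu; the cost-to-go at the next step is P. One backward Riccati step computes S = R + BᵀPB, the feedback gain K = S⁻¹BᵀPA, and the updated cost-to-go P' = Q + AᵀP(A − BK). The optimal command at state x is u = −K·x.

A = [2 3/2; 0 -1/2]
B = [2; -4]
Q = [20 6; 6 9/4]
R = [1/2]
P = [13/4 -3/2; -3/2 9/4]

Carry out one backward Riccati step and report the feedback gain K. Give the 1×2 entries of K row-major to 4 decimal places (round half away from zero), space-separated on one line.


0.3401 0.3367

BᵀP = [12.5000 -12.0000]
S = R + BᵀPB = [1/2] + [73.0000] = [73.5000]
BᵀPA = [25.0000 24.7500]
K = S⁻¹·BᵀPA = [0.3401 0.3367]
A−BK = [1.3197 0.8265; 1.3605 0.8469]
AᵀP(A−BK) = [4.4966 2.8316; 2.8316 1.7908]
P' = Q + AᵀP(A−BK) = [24.4966 8.8316; 8.8316 4.0408]
tr(P') = 28.5374


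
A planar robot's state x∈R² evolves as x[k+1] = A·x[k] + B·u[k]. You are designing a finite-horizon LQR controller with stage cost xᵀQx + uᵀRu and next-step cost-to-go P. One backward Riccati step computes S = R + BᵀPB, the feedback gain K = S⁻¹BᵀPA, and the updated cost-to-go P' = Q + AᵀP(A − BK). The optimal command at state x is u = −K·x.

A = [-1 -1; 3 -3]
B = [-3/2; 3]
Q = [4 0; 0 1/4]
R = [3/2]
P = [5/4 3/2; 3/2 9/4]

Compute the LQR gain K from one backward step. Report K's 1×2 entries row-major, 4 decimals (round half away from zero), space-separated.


BᵀP = [2.6250 4.5000]
S = R + BᵀPB = [3/2] + [9.5625] = [11.0625]
BᵀPA = [10.8750 -16.1250]
K = S⁻¹·BᵀPA = [0.9831 -1.4576]
A−BK = [0.4746 -3.1864; 0.0508 1.3729]
AᵀP(A−BK) = [1.8093 -3.1483; -3.1483 6.9958]
P' = Q + AᵀP(A−BK) = [5.8093 -3.1483; -3.1483 7.2458]
tr(P') = 13.0551

0.9831 -1.4576


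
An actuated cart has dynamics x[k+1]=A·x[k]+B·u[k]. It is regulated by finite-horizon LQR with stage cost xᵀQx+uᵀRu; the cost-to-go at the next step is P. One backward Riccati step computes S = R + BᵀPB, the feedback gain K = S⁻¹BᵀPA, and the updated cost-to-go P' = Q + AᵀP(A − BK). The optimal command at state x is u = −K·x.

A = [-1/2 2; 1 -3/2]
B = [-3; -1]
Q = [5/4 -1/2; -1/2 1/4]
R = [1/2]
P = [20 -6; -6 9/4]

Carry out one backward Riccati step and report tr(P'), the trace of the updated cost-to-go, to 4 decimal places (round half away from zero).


BᵀP = [-54.0000 15.7500]
S = R + BᵀPB = [1/2] + [146.2500] = [146.7500]
BᵀPA = [42.7500 -131.6250]
K = S⁻¹·BᵀPA = [0.2913 -0.8969]
A−BK = [0.3739 -0.6908; 1.2913 -2.3969]
AᵀP(A−BK) = [0.7964 -1.5311; -1.5311 3.0036]
P' = Q + AᵀP(A−BK) = [2.0464 -2.0311; -2.0311 3.2536]
tr(P') = 5.3000

5.3000


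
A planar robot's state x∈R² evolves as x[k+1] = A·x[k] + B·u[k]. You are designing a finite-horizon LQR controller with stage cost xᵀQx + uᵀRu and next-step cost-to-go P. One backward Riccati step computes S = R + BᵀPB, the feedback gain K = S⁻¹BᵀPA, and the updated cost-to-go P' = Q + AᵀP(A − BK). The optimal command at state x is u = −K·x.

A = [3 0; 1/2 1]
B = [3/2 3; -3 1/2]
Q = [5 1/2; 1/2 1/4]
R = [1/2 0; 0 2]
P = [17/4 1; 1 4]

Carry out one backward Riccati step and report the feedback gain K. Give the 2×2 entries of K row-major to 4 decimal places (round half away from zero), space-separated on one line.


0.0060 -0.3026 0.9541 0.1463

BᵀP = [3.3750 -10.5000; 13.2500 5.0000]
S = R + BᵀPB = [1/2 0; 0 2] + [36.5625 4.8750; 4.8750 42.2500] = [37.0625 4.8750; 4.8750 44.2500]
BᵀPA = [4.8750 -10.5000; 42.2500 5.0000]
K = S⁻¹·BᵀPA = [0.0060 -0.3026; 0.9541 0.1463]
A−BK = [0.1285 0.0148; 0.0410 0.0192]
AᵀP(A−BK) = [1.9083 0.2927; 0.2927 0.0916]
P' = Q + AᵀP(A−BK) = [6.9083 0.7927; 0.7927 0.3416]
tr(P') = 7.2498


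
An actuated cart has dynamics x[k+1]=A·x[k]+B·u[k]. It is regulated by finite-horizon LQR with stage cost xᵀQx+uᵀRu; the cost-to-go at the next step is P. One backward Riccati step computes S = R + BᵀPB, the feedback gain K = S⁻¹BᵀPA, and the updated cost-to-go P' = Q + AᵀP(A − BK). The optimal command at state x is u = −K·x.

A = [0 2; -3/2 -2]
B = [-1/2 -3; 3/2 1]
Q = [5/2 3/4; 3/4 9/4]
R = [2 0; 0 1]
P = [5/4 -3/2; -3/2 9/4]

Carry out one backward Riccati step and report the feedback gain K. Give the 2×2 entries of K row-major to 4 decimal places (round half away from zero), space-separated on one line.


BᵀP = [-2.8750 4.1250; -5.2500 6.7500]
S = R + BᵀPB = [2 0; 0 1] + [7.6250 12.7500; 12.7500 22.5000] = [9.6250 12.7500; 12.7500 23.5000]
BᵀPA = [-6.1875 -14.0000; -10.1250 -24.0000]
K = S⁻¹·BᵀPA = [-0.2564 -0.3615; -0.2917 -0.8251]
A−BK = [-1.0034 -0.6562; -0.8237 -0.6326]
AᵀP(A−BK) = [0.5222 0.6586; 0.6586 1.1356]
P' = Q + AᵀP(A−BK) = [3.0222 1.4086; 1.4086 3.3856]
tr(P') = 6.4077

-0.2564 -0.3615 -0.2917 -0.8251


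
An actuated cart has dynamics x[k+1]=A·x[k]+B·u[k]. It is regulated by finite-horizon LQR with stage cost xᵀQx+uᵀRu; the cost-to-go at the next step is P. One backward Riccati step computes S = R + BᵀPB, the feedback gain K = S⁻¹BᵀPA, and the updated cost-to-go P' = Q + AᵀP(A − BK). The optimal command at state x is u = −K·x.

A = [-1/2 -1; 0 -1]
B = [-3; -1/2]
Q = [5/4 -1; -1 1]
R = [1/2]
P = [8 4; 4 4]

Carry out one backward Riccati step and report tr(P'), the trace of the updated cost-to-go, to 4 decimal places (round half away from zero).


3.5599

BᵀP = [-26.0000 -14.0000]
S = R + BᵀPB = [1/2] + [85.0000] = [85.5000]
BᵀPA = [13.0000 40.0000]
K = S⁻¹·BᵀPA = [0.1520 0.4678]
A−BK = [-0.0439 0.4035; 0.0760 -0.7661]
AᵀP(A−BK) = [0.0234 -0.0819; -0.0819 1.2865]
P' = Q + AᵀP(A−BK) = [1.2734 -1.0819; -1.0819 2.2865]
tr(P') = 3.5599


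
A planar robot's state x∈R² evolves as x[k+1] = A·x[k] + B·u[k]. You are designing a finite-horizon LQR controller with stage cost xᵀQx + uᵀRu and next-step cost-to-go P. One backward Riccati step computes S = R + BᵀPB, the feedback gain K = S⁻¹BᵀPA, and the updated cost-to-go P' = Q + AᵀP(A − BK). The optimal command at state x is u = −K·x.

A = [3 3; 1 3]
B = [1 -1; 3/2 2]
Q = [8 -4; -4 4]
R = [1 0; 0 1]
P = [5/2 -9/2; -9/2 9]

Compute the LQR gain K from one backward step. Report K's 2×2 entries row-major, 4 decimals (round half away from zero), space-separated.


BᵀP = [-4.2500 9.0000; -11.5000 22.5000]
S = R + BᵀPB = [1 0; 0 1] + [9.2500 22.2500; 22.2500 56.5000] = [10.2500 22.2500; 22.2500 57.5000]
BᵀPA = [-3.7500 14.2500; -12.0000 33.0000]
K = S⁻¹·BᵀPA = [0.5447 0.9026; -0.4195 0.2247]
A−BK = [2.0358 2.3221; 1.0219 1.1968]
AᵀP(A−BK) = [1.5089 1.5805; 1.5805 2.2247]
P' = Q + AᵀP(A−BK) = [9.5089 -2.4195; -2.4195 6.2247]
tr(P') = 15.7336

0.5447 0.9026 -0.4195 0.2247


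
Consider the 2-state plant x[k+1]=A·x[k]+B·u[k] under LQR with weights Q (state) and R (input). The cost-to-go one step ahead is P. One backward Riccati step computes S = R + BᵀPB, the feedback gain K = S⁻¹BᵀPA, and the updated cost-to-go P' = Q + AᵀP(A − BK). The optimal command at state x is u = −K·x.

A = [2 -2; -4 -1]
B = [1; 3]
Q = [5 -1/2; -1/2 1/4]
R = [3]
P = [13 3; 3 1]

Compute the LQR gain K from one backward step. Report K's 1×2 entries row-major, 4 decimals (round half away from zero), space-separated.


0.4651 -1.1628

BᵀP = [22.0000 6.0000]
S = R + BᵀPB = [3] + [40.0000] = [43.0000]
BᵀPA = [20.0000 -50.0000]
K = S⁻¹·BᵀPA = [0.4651 -1.1628]
A−BK = [1.5349 -0.8372; -5.3953 2.4884]
AᵀP(A−BK) = [10.6977 -6.7442; -6.7442 6.8605]
P' = Q + AᵀP(A−BK) = [15.6977 -7.2442; -7.2442 7.1105]
tr(P') = 22.8081


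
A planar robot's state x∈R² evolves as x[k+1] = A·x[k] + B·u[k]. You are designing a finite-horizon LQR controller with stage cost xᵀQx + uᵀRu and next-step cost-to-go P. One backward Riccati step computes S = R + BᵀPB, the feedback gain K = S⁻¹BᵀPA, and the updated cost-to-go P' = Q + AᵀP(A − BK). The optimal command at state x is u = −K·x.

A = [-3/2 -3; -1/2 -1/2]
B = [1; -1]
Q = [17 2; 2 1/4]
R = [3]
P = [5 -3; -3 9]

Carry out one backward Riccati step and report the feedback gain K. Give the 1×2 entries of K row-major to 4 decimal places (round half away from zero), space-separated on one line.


-0.2609 -0.7826

BᵀP = [8.0000 -12.0000]
S = R + BᵀPB = [3] + [20.0000] = [23.0000]
BᵀPA = [-6.0000 -18.0000]
K = S⁻¹·BᵀPA = [-0.2609 -0.7826]
A−BK = [-1.2391 -2.2174; -0.7609 -1.2826]
AᵀP(A−BK) = [7.4348 13.3043; 13.3043 24.1630]
P' = Q + AᵀP(A−BK) = [24.4348 15.3043; 15.3043 24.4130]
tr(P') = 48.8478


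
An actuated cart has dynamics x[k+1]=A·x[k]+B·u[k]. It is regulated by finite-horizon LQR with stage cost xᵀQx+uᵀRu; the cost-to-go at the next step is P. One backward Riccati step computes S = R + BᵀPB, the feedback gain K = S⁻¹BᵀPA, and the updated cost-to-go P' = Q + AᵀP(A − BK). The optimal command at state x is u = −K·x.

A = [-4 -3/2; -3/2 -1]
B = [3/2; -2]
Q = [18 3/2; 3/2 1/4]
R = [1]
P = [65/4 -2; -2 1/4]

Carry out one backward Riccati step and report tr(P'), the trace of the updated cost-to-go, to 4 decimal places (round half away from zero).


23.6929

BᵀP = [28.3750 -3.5000]
S = R + BᵀPB = [1] + [49.5625] = [50.5625]
BᵀPA = [-108.2500 -39.0625]
K = S⁻¹·BᵀPA = [-2.1409 -0.7726]
A−BK = [-0.7886 -0.3412; -5.7818 -2.5451]
AᵀP(A−BK) = [4.8085 1.7455; 1.7455 0.6344]
P' = Q + AᵀP(A−BK) = [22.8085 3.2455; 3.2455 0.8844]
tr(P') = 23.6929


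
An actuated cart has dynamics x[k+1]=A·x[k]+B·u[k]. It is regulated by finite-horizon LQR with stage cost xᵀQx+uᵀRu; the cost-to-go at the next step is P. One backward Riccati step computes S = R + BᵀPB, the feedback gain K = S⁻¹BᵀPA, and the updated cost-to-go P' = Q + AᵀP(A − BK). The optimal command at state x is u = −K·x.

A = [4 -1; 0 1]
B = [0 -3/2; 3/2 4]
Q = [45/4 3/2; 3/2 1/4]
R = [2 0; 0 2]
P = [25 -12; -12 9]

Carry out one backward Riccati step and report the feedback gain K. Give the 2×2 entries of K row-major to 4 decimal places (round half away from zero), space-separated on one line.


2.4251 -0.3435 -1.5550 0.4832

BᵀP = [-18.0000 13.5000; -85.5000 54.0000]
S = R + BᵀPB = [2 0; 0 2] + [20.2500 81.0000; 81.0000 344.2500] = [22.2500 81.0000; 81.0000 346.2500]
BᵀPA = [-72.0000 31.5000; -342.0000 139.5000]
K = S⁻¹·BᵀPA = [2.4251 -0.3435; -1.5550 0.4832]
A−BK = [1.6675 -0.2751; 2.5825 -0.4177]
AᵀP(A−BK) = [42.7833 -7.4624; -7.4624 1.4076]
P' = Q + AᵀP(A−BK) = [54.0333 -5.9624; -5.9624 1.6576]
tr(P') = 55.6909


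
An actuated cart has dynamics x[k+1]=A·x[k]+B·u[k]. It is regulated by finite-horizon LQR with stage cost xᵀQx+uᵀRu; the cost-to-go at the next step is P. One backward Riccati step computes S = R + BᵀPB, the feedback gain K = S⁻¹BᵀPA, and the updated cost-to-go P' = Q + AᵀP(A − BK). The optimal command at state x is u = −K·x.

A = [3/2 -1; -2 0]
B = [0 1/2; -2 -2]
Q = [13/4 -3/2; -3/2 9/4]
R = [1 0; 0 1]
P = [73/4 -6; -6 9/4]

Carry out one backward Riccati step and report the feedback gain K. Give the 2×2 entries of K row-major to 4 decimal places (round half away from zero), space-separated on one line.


0.4154 -0.0462 1.5231 -0.7692

BᵀP = [12.0000 -4.5000; 21.1250 -7.5000]
S = R + BᵀPB = [1 0; 0 1] + [9.0000 15.0000; 15.0000 25.5625] = [10.0000 15.0000; 15.0000 26.5625]
BᵀPA = [27.0000 -12.0000; 46.6875 -21.1250]
K = S⁻¹·BᵀPA = [0.4154 -0.0462; 1.5231 -0.7692]
A−BK = [0.7385 -0.6154; 1.8769 -1.6308]
AᵀP(A−BK) = [3.7385 -2.2154; -2.2154 1.4462]
P' = Q + AᵀP(A−BK) = [6.9885 -3.7154; -3.7154 3.6962]
tr(P') = 10.6846


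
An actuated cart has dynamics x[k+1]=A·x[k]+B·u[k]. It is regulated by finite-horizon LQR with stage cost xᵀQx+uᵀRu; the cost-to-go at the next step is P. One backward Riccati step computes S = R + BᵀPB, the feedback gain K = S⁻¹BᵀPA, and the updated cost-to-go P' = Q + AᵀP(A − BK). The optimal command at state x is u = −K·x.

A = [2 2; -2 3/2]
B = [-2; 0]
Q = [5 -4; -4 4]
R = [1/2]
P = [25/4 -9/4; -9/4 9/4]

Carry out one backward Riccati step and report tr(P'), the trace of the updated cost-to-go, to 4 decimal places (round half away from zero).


19.1679

BᵀP = [-12.5000 4.5000]
S = R + BᵀPB = [1/2] + [25.0000] = [25.5000]
BᵀPA = [-34.0000 -18.2500]
K = S⁻¹·BᵀPA = [-1.3333 -0.7157]
A−BK = [-0.6667 0.5686; -2.0000 1.5000]
AᵀP(A−BK) = [6.6667 -3.8333; -3.8333 3.5012]
P' = Q + AᵀP(A−BK) = [11.6667 -7.8333; -7.8333 7.5012]
tr(P') = 19.1679
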